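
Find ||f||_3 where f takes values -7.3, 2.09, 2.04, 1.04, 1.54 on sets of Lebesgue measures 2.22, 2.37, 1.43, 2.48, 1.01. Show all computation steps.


Step 1: Compute |f_i|^3 for each value:
  |-7.3|^3 = 389.017
  |2.09|^3 = 9.129329
  |2.04|^3 = 8.489664
  |1.04|^3 = 1.124864
  |1.54|^3 = 3.652264
Step 2: Multiply by measures and sum:
  389.017 * 2.22 = 863.61774
  9.129329 * 2.37 = 21.63651
  8.489664 * 1.43 = 12.14022
  1.124864 * 2.48 = 2.789663
  3.652264 * 1.01 = 3.688787
Sum = 863.61774 + 21.63651 + 12.14022 + 2.789663 + 3.688787 = 903.872919
Step 3: Take the p-th root:
||f||_3 = (903.872919)^(1/3) = 9.668723


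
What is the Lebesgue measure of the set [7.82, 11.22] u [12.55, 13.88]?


For pairwise disjoint intervals, m(union) = sum of lengths.
= (11.22 - 7.82) + (13.88 - 12.55)
= 3.4 + 1.33
= 4.73


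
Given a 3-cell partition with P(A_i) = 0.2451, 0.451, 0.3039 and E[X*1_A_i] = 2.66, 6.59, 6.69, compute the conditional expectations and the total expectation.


For each cell A_i: E[X|A_i] = E[X*1_A_i] / P(A_i)
Step 1: E[X|A_1] = 2.66 / 0.2451 = 10.852713
Step 2: E[X|A_2] = 6.59 / 0.451 = 14.611973
Step 3: E[X|A_3] = 6.69 / 0.3039 = 22.01382
Verification: E[X] = sum E[X*1_A_i] = 2.66 + 6.59 + 6.69 = 15.94


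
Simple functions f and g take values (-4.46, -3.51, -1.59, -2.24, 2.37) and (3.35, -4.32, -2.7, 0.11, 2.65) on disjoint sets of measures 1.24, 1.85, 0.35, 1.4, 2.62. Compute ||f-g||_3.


Step 1: Compute differences f_i - g_i:
  -4.46 - 3.35 = -7.81
  -3.51 - -4.32 = 0.81
  -1.59 - -2.7 = 1.11
  -2.24 - 0.11 = -2.35
  2.37 - 2.65 = -0.28
Step 2: Compute |diff|^3 * measure for each set:
  |-7.81|^3 * 1.24 = 476.379541 * 1.24 = 590.710631
  |0.81|^3 * 1.85 = 0.531441 * 1.85 = 0.983166
  |1.11|^3 * 0.35 = 1.367631 * 0.35 = 0.478671
  |-2.35|^3 * 1.4 = 12.977875 * 1.4 = 18.169025
  |-0.28|^3 * 2.62 = 0.021952 * 2.62 = 0.057514
Step 3: Sum = 610.399007
Step 4: ||f-g||_3 = (610.399007)^(1/3) = 8.482775


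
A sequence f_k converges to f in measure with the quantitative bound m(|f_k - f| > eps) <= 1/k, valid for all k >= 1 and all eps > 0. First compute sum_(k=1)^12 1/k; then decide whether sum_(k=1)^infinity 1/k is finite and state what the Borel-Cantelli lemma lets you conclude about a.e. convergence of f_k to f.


Step 1: List the terms 1/k for k = 1 to 12:
  k=1: 1
  k=2: 0.5
  k=3: 0.333333
  k=4: 0.25
  k=5: 0.2
  k=6: 0.166667
  k=7: 0.142857
  k=8: 0.125
  k=9: 0.111111
  k=10: 0.1
  k=11: 0.090909
  k=12: 0.083333
Step 2: Partial sum = 1 + 0.5 + 0.333333 + 0.25 + 0.2 + 0.166667 + 0.142857 + 0.125 + 0.111111 + 0.1 + 0.090909 + 0.083333
     = 3.103211
Step 3: The full series sum_(k>=1) 1/k diverges (harmonic series, p = 1; a nonzero constant multiple of a divergent series diverges).
Step 4: The (first) Borel-Cantelli lemma requires a summable sequence of measures, so it does not apply here;
        from this bound alone no conclusion about a.e. convergence can be drawn (convergence in measure still
        gives an a.e.-convergent subsequence, but not a.e. convergence of the whole sequence).
Conclusion: series diverges; Borel-Cantelli is inconclusive about a.e. convergence of f_k.


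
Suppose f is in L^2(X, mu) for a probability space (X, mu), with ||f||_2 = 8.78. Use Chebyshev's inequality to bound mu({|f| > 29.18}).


Chebyshev/Markov inequality: mu(|f| > eps) <= (||f||_p / eps)^p
Step 1: ||f||_2 / eps = 8.78 / 29.18 = 0.300891
Step 2: Raise to power p = 2:
  (0.300891)^2 = 0.090535
Step 3: Therefore mu(|f| > 29.18) <= 0.090535


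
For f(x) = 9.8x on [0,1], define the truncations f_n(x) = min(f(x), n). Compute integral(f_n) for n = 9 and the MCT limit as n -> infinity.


f(x) = 9.8x on [0,1]; f_n(x) = min(9.8x, n). At n = 9:
Step 1: f(x) reaches 9 at x = 9/9.8 = 0.918367
Step 2: integral(f_9) = integral(9.8x, 0, 0.918367) + integral(9, 0.918367, 1)
       = 9.8*0.918367^2/2 + 9*(1 - 0.918367)
       = 4.132653 + 0.734694
       = 4.867347
Step 3: As n -> infinity, f_n increases to f, so by MCT integral(f_n) -> integral(f) = 9.8/2 = 4.9.
Convergence: integral(f_9) = 4.867347 -> 4.9 as n -> infinity


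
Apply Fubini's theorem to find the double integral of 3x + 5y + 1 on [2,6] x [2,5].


By Fubini, integrate in x first, then y.
Step 1: Fix y, integrate over x in [2,6]:
  integral(3x + 5y + 1, x=2..6)
  = 3*(6^2 - 2^2)/2 + (5y + 1)*(6 - 2)
  = 48 + (5y + 1)*4
  = 48 + 20y + 4
  = 52 + 20y
Step 2: Integrate over y in [2,5]:
  integral(52 + 20y, y=2..5)
  = 52*3 + 20*(5^2 - 2^2)/2
  = 156 + 210
  = 366


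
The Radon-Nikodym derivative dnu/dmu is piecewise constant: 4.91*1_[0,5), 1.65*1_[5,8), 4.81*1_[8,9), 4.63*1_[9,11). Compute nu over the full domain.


Integrate each piece of the Radon-Nikodym derivative:
Step 1: integral_0^5 4.91 dx = 4.91*(5-0) = 4.91*5 = 24.55
Step 2: integral_5^8 1.65 dx = 1.65*(8-5) = 1.65*3 = 4.95
Step 3: integral_8^9 4.81 dx = 4.81*(9-8) = 4.81*1 = 4.81
Step 4: integral_9^11 4.63 dx = 4.63*(11-9) = 4.63*2 = 9.26
Total: 24.55 + 4.95 + 4.81 + 9.26 = 43.57


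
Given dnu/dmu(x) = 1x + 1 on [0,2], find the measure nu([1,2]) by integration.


nu(A) = integral_A (dnu/dmu) dmu = integral_1^2 (1x + 1) dx
Step 1: Antiderivative F(x) = (1/2)x^2 + 1x
Step 2: F(2) = (1/2)*2^2 + 1*2 = 2 + 2 = 4
Step 3: F(1) = (1/2)*1^2 + 1*1 = 0.5 + 1 = 1.5
Step 4: nu([1,2]) = F(2) - F(1) = 4 - 1.5 = 2.5


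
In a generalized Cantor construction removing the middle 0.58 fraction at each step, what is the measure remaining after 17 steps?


Step 1: At each step, fraction remaining = 1 - 0.58 = 0.42
Step 2: After 17 steps, measure = (0.42)^17
Result = 3.937657e-07


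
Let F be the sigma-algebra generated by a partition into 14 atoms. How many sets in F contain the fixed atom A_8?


Each element of F is a union of some subset S of the 14 atoms.
The element contains A_8 iff A_8 is in S.
So we count subsets S of {A_1,...,A_14} with A_8 in S: choose freely among the other 13 atoms.
Count = 2^(14-1) = 2^13 = 8192.


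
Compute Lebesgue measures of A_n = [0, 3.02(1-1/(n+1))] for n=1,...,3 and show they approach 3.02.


By continuity of measure from below: if A_n increases to A, then m(A_n) -> m(A).
Here A = [0, 3.02], so m(A) = 3.02
Step 1: a_1 = 3.02*(1 - 1/2) = 1.51, m(A_1) = 1.51
Step 2: a_2 = 3.02*(1 - 1/3) = 2.0133, m(A_2) = 2.0133
Step 3: a_3 = 3.02*(1 - 1/4) = 2.265, m(A_3) = 2.265
Limit: m(A_n) -> m([0,3.02]) = 3.02


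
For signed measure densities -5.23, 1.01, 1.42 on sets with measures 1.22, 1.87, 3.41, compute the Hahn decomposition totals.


Step 1: Compute signed measure on each set:
  Set 1: -5.23 * 1.22 = -6.3806
  Set 2: 1.01 * 1.87 = 1.8887
  Set 3: 1.42 * 3.41 = 4.8422
Step 2: Total signed measure = (-6.3806) + (1.8887) + (4.8422)
     = 0.3503
Step 3: Positive part mu+(X) = sum of positive contributions = 6.7309
Step 4: Negative part mu-(X) = |sum of negative contributions| = 6.3806


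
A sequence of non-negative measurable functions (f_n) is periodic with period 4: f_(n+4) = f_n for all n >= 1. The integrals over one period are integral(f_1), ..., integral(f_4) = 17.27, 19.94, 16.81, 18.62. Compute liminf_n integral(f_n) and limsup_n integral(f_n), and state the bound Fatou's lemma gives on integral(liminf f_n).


The sequence (integral(f_n)) is periodic with period 4, repeating the values 17.27, 19.94, 16.81, 18.62 indefinitely.
Step 1: For a periodic sequence, every tail (a_m, a_(m+1), ...) contains all 4 period values infinitely often.
Step 2: Hence inf of every tail = min of the period values = min(17.27, 19.94, 16.81, 18.62) = 16.81.
        liminf_n integral(f_n) = sup over m of (inf of tail from m) = 16.81.
Step 3: Similarly sup of every tail = max of the period values = 19.94.
        limsup_n integral(f_n) = 19.94.
Step 4: Fatou's lemma: integral(liminf_n f_n) <= liminf_n integral(f_n) = 16.81.
        So the integral of the pointwise liminf is at most 16.81.


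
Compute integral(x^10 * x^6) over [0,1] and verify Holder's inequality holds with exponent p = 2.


Step 1: Exact integral of f*g = integral(x^16, 0, 1) = 1/17
     = 0.058824
Step 2: Holder bound with p=2, q=2:
  ||f||_p = (integral x^20 dx)^(1/2) = (1/21)^(1/2) = 0.218218
  ||g||_q = (integral x^12 dx)^(1/2) = (1/13)^(1/2) = 0.27735
Step 3: Holder bound = ||f||_p * ||g||_q = 0.218218 * 0.27735 = 0.060523
Verification: 0.058824 <= 0.060523 (Holder holds)


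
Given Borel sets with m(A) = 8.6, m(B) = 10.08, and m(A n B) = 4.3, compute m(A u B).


By inclusion-exclusion: m(A u B) = m(A) + m(B) - m(A n B)
= 8.6 + 10.08 - 4.3
= 14.38


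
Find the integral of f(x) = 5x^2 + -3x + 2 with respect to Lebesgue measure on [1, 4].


The Lebesgue integral of a Riemann-integrable function agrees with the Riemann integral.
Antiderivative F(x) = (5/3)x^3 + (-3/2)x^2 + 2x
F(4) = (5/3)*4^3 + (-3/2)*4^2 + 2*4
     = (5/3)*64 + (-3/2)*16 + 2*4
     = 106.666667 + -24 + 8
     = 90.666667
F(1) = 2.166667
Integral = F(4) - F(1) = 90.666667 - 2.166667 = 88.5


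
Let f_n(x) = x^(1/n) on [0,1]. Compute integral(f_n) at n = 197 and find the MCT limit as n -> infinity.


At n = 197: f_197(x) = x^(1/197).
Step 1: integral(x^(1/197), 0, 1) = [x^(1/197+1) / (1/197+1)] from 0 to 1
     = 1 / (1/197 + 1) = 1 / ((197+1)/197) = 197/(197+1)
     = 197/198 = 0.994949
Step 2: As n -> infinity, f_n(x) = x^(1/n) -> 1 for x in (0,1], and f_n is increasing in n.
By MCT, lim_n integral(f_n) = integral(lim_n f_n) = integral(1, 0, 1) = 1.
Step 3: Verify convergence: 197/198 = 0.994949 -> 1


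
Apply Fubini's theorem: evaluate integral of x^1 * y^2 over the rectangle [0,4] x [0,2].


By Fubini's theorem, the double integral factors as a product of single integrals:
Step 1: integral_0^4 x^1 dx = [x^2/2] from 0 to 4
     = 4^2/2 = 8
Step 2: integral_0^2 y^2 dy = [y^3/3] from 0 to 2
     = 2^3/3 = 2.666667
Step 3: Double integral = 8 * 2.666667 = 21.333333


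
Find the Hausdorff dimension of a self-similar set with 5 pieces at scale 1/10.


For a self-similar set with N copies scaled by 1/r:
dim_H = log(N)/log(r) = log(5)/log(10)
= 1.609438/2.302585
= 0.69897


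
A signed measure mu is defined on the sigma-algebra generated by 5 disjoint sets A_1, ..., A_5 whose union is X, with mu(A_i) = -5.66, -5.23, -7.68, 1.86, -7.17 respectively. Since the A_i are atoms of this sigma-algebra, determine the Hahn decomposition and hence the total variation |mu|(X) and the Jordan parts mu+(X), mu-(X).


Step 1: Every measurable set is a union of atoms (the cells / points), so a Hahn decomposition is
  obtained by grouping atoms by sign: P = union of atoms with mu > 0, N = union of the remaining atoms.
  Atoms in P (indices): 4;  atoms in N (indices): 1, 2, 3, 5
  Positive values: 1.86
  Negative values: -5.66, -5.23, -7.68, -7.17
Step 2: mu+(X) = mu(P) = sum of positive atom values = 1.86
Step 3: mu-(X) = -mu(N) = sum of |negative atom values| = 25.74
Step 4: |mu|(X) = mu+(X) + mu-(X) = 1.86 + 25.74 = 27.6


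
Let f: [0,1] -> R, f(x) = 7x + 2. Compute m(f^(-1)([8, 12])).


f^(-1)([8, 12]) = {x : 8 <= 7x + 2 <= 12}
Solving: (8 - 2)/7 <= x <= (12 - 2)/7
= [0.857143, 1.428571]
Intersecting with [0,1]: [0.857143, 1]
Measure = 1 - 0.857143 = 0.142857


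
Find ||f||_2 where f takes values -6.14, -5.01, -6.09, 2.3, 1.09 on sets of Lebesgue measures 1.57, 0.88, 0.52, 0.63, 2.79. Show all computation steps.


Step 1: Compute |f_i|^2 for each value:
  |-6.14|^2 = 37.6996
  |-5.01|^2 = 25.1001
  |-6.09|^2 = 37.0881
  |2.3|^2 = 5.29
  |1.09|^2 = 1.1881
Step 2: Multiply by measures and sum:
  37.6996 * 1.57 = 59.188372
  25.1001 * 0.88 = 22.088088
  37.0881 * 0.52 = 19.285812
  5.29 * 0.63 = 3.3327
  1.1881 * 2.79 = 3.314799
Sum = 59.188372 + 22.088088 + 19.285812 + 3.3327 + 3.314799 = 107.209771
Step 3: Take the p-th root:
||f||_2 = (107.209771)^(1/2) = 10.354215


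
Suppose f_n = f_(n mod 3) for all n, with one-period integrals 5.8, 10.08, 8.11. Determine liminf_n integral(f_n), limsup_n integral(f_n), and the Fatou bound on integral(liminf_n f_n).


The sequence (integral(f_n)) is periodic with period 3, repeating the values 5.8, 10.08, 8.11 indefinitely.
Step 1: For a periodic sequence, every tail (a_m, a_(m+1), ...) contains all 3 period values infinitely often.
Step 2: Hence inf of every tail = min of the period values = min(5.8, 10.08, 8.11) = 5.8.
        liminf_n integral(f_n) = sup over m of (inf of tail from m) = 5.8.
Step 3: Similarly sup of every tail = max of the period values = 10.08.
        limsup_n integral(f_n) = 10.08.
Step 4: Fatou's lemma: integral(liminf_n f_n) <= liminf_n integral(f_n) = 5.8.
        So the integral of the pointwise liminf is at most 5.8.


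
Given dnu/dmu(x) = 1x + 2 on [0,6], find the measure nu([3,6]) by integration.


nu(A) = integral_A (dnu/dmu) dmu = integral_3^6 (1x + 2) dx
Step 1: Antiderivative F(x) = (1/2)x^2 + 2x
Step 2: F(6) = (1/2)*6^2 + 2*6 = 18 + 12 = 30
Step 3: F(3) = (1/2)*3^2 + 2*3 = 4.5 + 6 = 10.5
Step 4: nu([3,6]) = F(6) - F(3) = 30 - 10.5 = 19.5


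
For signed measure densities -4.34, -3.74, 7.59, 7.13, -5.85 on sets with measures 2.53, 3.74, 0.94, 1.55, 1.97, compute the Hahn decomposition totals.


Step 1: Compute signed measure on each set:
  Set 1: -4.34 * 2.53 = -10.9802
  Set 2: -3.74 * 3.74 = -13.9876
  Set 3: 7.59 * 0.94 = 7.1346
  Set 4: 7.13 * 1.55 = 11.0515
  Set 5: -5.85 * 1.97 = -11.5245
Step 2: Total signed measure = (-10.9802) + (-13.9876) + (7.1346) + (11.0515) + (-11.5245)
     = -18.3062
Step 3: Positive part mu+(X) = sum of positive contributions = 18.1861
Step 4: Negative part mu-(X) = |sum of negative contributions| = 36.4923


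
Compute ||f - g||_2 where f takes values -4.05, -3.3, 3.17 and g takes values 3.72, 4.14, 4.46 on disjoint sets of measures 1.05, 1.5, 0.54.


Step 1: Compute differences f_i - g_i:
  -4.05 - 3.72 = -7.77
  -3.3 - 4.14 = -7.44
  3.17 - 4.46 = -1.29
Step 2: Compute |diff|^2 * measure for each set:
  |-7.77|^2 * 1.05 = 60.3729 * 1.05 = 63.391545
  |-7.44|^2 * 1.5 = 55.3536 * 1.5 = 83.0304
  |-1.29|^2 * 0.54 = 1.6641 * 0.54 = 0.898614
Step 3: Sum = 147.320559
Step 4: ||f-g||_2 = (147.320559)^(1/2) = 12.137568


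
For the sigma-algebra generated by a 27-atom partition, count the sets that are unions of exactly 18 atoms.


Each element of F is a union of some subset of the 27 atoms.
Elements that are unions of exactly 18 atoms correspond to 18-element subsets of the 27 atoms.
Count = C(27, 18) = 27! / (18! * 9!) = 4686825.


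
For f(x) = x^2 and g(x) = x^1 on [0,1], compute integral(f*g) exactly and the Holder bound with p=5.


Step 1: Exact integral of f*g = integral(x^3, 0, 1) = 1/4
     = 0.25
Step 2: Holder bound with p=5, q=1.25:
  ||f||_p = (integral x^10 dx)^(1/5) = (1/11)^(1/5) = 0.619044
  ||g||_q = (integral x^1.25 dx)^(1/1.25) = (1/2.25)^(1/1.25) = 0.522702
Step 3: Holder bound = ||f||_p * ||g||_q = 0.619044 * 0.522702 = 0.323575
Verification: 0.25 <= 0.323575 (Holder holds)


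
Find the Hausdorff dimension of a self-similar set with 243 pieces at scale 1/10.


For a self-similar set with N copies scaled by 1/r:
dim_H = log(N)/log(r) = log(243)/log(10)
= 5.493061/2.302585
= 2.385606


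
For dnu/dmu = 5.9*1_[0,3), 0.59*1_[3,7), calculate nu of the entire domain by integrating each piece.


Integrate each piece of the Radon-Nikodym derivative:
Step 1: integral_0^3 5.9 dx = 5.9*(3-0) = 5.9*3 = 17.7
Step 2: integral_3^7 0.59 dx = 0.59*(7-3) = 0.59*4 = 2.36
Total: 17.7 + 2.36 = 20.06


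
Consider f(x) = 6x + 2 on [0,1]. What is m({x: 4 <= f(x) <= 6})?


f^(-1)([4, 6]) = {x : 4 <= 6x + 2 <= 6}
Solving: (4 - 2)/6 <= x <= (6 - 2)/6
= [0.333333, 0.666667]
Intersecting with [0,1]: [0.333333, 0.666667]
Measure = 0.666667 - 0.333333 = 0.333333


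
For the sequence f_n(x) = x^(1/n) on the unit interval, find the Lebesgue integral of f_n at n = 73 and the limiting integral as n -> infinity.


At n = 73: f_73(x) = x^(1/73).
Step 1: integral(x^(1/73), 0, 1) = [x^(1/73+1) / (1/73+1)] from 0 to 1
     = 1 / (1/73 + 1) = 1 / ((73+1)/73) = 73/(73+1)
     = 73/74 = 0.986486
Step 2: As n -> infinity, f_n(x) = x^(1/n) -> 1 for x in (0,1], and f_n is increasing in n.
By MCT, lim_n integral(f_n) = integral(lim_n f_n) = integral(1, 0, 1) = 1.
Step 3: Verify convergence: 73/74 = 0.986486 -> 1


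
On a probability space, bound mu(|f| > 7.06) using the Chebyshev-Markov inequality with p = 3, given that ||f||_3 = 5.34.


Chebyshev/Markov inequality: mu(|f| > eps) <= (||f||_p / eps)^p
Step 1: ||f||_3 / eps = 5.34 / 7.06 = 0.756374
Step 2: Raise to power p = 3:
  (0.756374)^3 = 0.432723
Step 3: Therefore mu(|f| > 7.06) <= 0.432723


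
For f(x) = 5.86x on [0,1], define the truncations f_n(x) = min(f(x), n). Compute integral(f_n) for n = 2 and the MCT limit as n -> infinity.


f(x) = 5.86x on [0,1]; f_n(x) = min(5.86x, n). At n = 2:
Step 1: f(x) reaches 2 at x = 2/5.86 = 0.341297
Step 2: integral(f_2) = integral(5.86x, 0, 0.341297) + integral(2, 0.341297, 1)
       = 5.86*0.341297^2/2 + 2*(1 - 0.341297)
       = 0.341297 + 1.317406
       = 1.658703
Step 3: As n -> infinity, f_n increases to f, so by MCT integral(f_n) -> integral(f) = 5.86/2 = 2.93.
Convergence: integral(f_2) = 1.658703 -> 2.93 as n -> infinity


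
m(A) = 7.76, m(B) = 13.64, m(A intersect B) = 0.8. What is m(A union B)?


By inclusion-exclusion: m(A u B) = m(A) + m(B) - m(A n B)
= 7.76 + 13.64 - 0.8
= 20.6


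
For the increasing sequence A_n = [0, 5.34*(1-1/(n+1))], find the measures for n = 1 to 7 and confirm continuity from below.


By continuity of measure from below: if A_n increases to A, then m(A_n) -> m(A).
Here A = [0, 5.34], so m(A) = 5.34
Step 1: a_1 = 5.34*(1 - 1/2) = 2.67, m(A_1) = 2.67
Step 2: a_2 = 5.34*(1 - 1/3) = 3.56, m(A_2) = 3.56
Step 3: a_3 = 5.34*(1 - 1/4) = 4.005, m(A_3) = 4.005
Step 4: a_4 = 5.34*(1 - 1/5) = 4.272, m(A_4) = 4.272
Step 5: a_5 = 5.34*(1 - 1/6) = 4.45, m(A_5) = 4.45
Step 6: a_6 = 5.34*(1 - 1/7) = 4.5771, m(A_6) = 4.5771
Step 7: a_7 = 5.34*(1 - 1/8) = 4.6725, m(A_7) = 4.6725
Limit: m(A_n) -> m([0,5.34]) = 5.34


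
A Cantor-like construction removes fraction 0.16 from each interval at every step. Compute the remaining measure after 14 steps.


Step 1: At each step, fraction remaining = 1 - 0.16 = 0.84
Step 2: After 14 steps, measure = (0.84)^14
Result = 0.087078


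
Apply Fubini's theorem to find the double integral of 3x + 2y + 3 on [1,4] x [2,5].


By Fubini, integrate in x first, then y.
Step 1: Fix y, integrate over x in [1,4]:
  integral(3x + 2y + 3, x=1..4)
  = 3*(4^2 - 1^2)/2 + (2y + 3)*(4 - 1)
  = 22.5 + (2y + 3)*3
  = 22.5 + 6y + 9
  = 31.5 + 6y
Step 2: Integrate over y in [2,5]:
  integral(31.5 + 6y, y=2..5)
  = 31.5*3 + 6*(5^2 - 2^2)/2
  = 94.5 + 63
  = 157.5


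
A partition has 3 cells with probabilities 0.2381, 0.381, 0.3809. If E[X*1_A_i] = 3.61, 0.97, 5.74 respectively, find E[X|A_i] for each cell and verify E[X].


For each cell A_i: E[X|A_i] = E[X*1_A_i] / P(A_i)
Step 1: E[X|A_1] = 3.61 / 0.2381 = 15.161697
Step 2: E[X|A_2] = 0.97 / 0.381 = 2.545932
Step 3: E[X|A_3] = 5.74 / 0.3809 = 15.069572
Verification: E[X] = sum E[X*1_A_i] = 3.61 + 0.97 + 5.74 = 10.32


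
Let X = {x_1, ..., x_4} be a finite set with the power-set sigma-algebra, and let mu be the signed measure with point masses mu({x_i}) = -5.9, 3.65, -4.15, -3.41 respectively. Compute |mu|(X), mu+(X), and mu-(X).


Step 1: Every measurable set is a union of atoms (the cells / points), so a Hahn decomposition is
  obtained by grouping atoms by sign: P = union of atoms with mu > 0, N = union of the remaining atoms.
  Atoms in P (indices): 2;  atoms in N (indices): 1, 3, 4
  Positive values: 3.65
  Negative values: -5.9, -4.15, -3.41
Step 2: mu+(X) = mu(P) = sum of positive atom values = 3.65
Step 3: mu-(X) = -mu(N) = sum of |negative atom values| = 13.46
Step 4: |mu|(X) = mu+(X) + mu-(X) = 3.65 + 13.46 = 17.11


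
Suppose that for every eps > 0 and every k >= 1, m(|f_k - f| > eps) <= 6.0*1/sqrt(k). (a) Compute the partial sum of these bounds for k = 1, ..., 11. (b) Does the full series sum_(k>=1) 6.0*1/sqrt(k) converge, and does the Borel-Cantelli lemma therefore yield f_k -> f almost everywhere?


Step 1: List the terms 6.0*1/sqrt(k) for k = 1 to 11:
  k=1: 6
  k=2: 4.242641
  k=3: 3.464102
  k=4: 3
  k=5: 2.683282
  k=6: 2.44949
  k=7: 2.267787
  k=8: 2.12132
  k=9: 2
  k=10: 1.897367
  k=11: 1.809068
Step 2: Partial sum = 6 + 4.242641 + 3.464102 + 3 + 2.683282 + 2.44949 + 2.267787 + 2.12132 + 2 + 1.897367 + 1.809068
     = 31.935055
Step 3: The full series sum_(k>=1) 6.0*1/sqrt(k) diverges (p-series with p = 1/2 <= 1; a nonzero constant multiple of a divergent series diverges).
Step 4: The (first) Borel-Cantelli lemma requires a summable sequence of measures, so it does not apply here;
        from this bound alone no conclusion about a.e. convergence can be drawn (convergence in measure still
        gives an a.e.-convergent subsequence, but not a.e. convergence of the whole sequence).
Conclusion: series diverges; Borel-Cantelli is inconclusive about a.e. convergence of f_k.


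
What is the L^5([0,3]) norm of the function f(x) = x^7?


Step 1: ||f||_5 = (integral_0^3 |x^7|^5 dx)^(1/5)
     = (integral_0^3 x^35 dx)^(1/5)
Step 2: integral_0^3 x^35 dx = [x^36/(36)] from 0 to 3 = 3^36/36
     = 150094635296999121/36 = 4.169295e+15
Step 3: ||f||_5 = (4.169295e+15)^(1/5) = 1330.492816


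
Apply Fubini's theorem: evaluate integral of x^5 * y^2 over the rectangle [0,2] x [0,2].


By Fubini's theorem, the double integral factors as a product of single integrals:
Step 1: integral_0^2 x^5 dx = [x^6/6] from 0 to 2
     = 2^6/6 = 10.666667
Step 2: integral_0^2 y^2 dy = [y^3/3] from 0 to 2
     = 2^3/3 = 2.666667
Step 3: Double integral = 10.666667 * 2.666667 = 28.444444


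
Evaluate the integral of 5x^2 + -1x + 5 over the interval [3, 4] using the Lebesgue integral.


The Lebesgue integral of a Riemann-integrable function agrees with the Riemann integral.
Antiderivative F(x) = (5/3)x^3 + (-1/2)x^2 + 5x
F(4) = (5/3)*4^3 + (-1/2)*4^2 + 5*4
     = (5/3)*64 + (-1/2)*16 + 5*4
     = 106.666667 + -8 + 20
     = 118.666667
F(3) = 55.5
Integral = F(4) - F(3) = 118.666667 - 55.5 = 63.166667


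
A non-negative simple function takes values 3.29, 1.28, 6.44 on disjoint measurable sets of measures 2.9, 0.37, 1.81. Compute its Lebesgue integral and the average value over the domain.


Step 1: Integral = sum(value_i * measure_i)
= 3.29*2.9 + 1.28*0.37 + 6.44*1.81
= 9.541 + 0.4736 + 11.6564
= 21.671
Step 2: Total measure of domain = 2.9 + 0.37 + 1.81 = 5.08
Step 3: Average value = 21.671 / 5.08 = 4.265945


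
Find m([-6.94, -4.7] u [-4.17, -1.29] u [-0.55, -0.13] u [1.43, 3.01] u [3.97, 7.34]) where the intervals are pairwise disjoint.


For pairwise disjoint intervals, m(union) = sum of lengths.
= (-4.7 - -6.94) + (-1.29 - -4.17) + (-0.13 - -0.55) + (3.01 - 1.43) + (7.34 - 3.97)
= 2.24 + 2.88 + 0.42 + 1.58 + 3.37
= 10.49


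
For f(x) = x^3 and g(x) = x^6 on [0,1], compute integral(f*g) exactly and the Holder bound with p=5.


Step 1: Exact integral of f*g = integral(x^9, 0, 1) = 1/10
     = 0.1
Step 2: Holder bound with p=5, q=1.25:
  ||f||_p = (integral x^15 dx)^(1/5) = (1/16)^(1/5) = 0.574349
  ||g||_q = (integral x^7.5 dx)^(1/1.25) = (1/8.5)^(1/1.25) = 0.180495
Step 3: Holder bound = ||f||_p * ||g||_q = 0.574349 * 0.180495 = 0.103667
Verification: 0.1 <= 0.103667 (Holder holds)


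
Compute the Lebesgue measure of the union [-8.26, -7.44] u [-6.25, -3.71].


For pairwise disjoint intervals, m(union) = sum of lengths.
= (-7.44 - -8.26) + (-3.71 - -6.25)
= 0.82 + 2.54
= 3.36


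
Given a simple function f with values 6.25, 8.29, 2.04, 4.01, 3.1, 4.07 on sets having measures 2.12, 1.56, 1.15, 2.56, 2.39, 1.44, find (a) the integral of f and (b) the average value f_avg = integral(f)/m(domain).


Step 1: Integral = sum(value_i * measure_i)
= 6.25*2.12 + 8.29*1.56 + 2.04*1.15 + 4.01*2.56 + 3.1*2.39 + 4.07*1.44
= 13.25 + 12.9324 + 2.346 + 10.2656 + 7.409 + 5.8608
= 52.0638
Step 2: Total measure of domain = 2.12 + 1.56 + 1.15 + 2.56 + 2.39 + 1.44 = 11.22
Step 3: Average value = 52.0638 / 11.22 = 4.640267


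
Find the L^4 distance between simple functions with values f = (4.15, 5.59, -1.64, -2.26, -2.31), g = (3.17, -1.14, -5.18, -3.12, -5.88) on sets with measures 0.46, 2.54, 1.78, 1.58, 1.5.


Step 1: Compute differences f_i - g_i:
  4.15 - 3.17 = 0.98
  5.59 - -1.14 = 6.73
  -1.64 - -5.18 = 3.54
  -2.26 - -3.12 = 0.86
  -2.31 - -5.88 = 3.57
Step 2: Compute |diff|^4 * measure for each set:
  |0.98|^4 * 0.46 = 0.922368 * 0.46 = 0.424289
  |6.73|^4 * 2.54 = 2051.44679 * 2.54 = 5210.674848
  |3.54|^4 * 1.78 = 157.040999 * 1.78 = 279.532977
  |0.86|^4 * 1.58 = 0.547008 * 1.58 = 0.864273
  |3.57|^4 * 1.5 = 162.432476 * 1.5 = 243.648714
Step 3: Sum = 5735.145101
Step 4: ||f-g||_4 = (5735.145101)^(1/4) = 8.702341


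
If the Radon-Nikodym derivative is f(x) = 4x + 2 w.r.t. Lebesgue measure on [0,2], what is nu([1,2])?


nu(A) = integral_A (dnu/dmu) dmu = integral_1^2 (4x + 2) dx
Step 1: Antiderivative F(x) = (4/2)x^2 + 2x
Step 2: F(2) = (4/2)*2^2 + 2*2 = 8 + 4 = 12
Step 3: F(1) = (4/2)*1^2 + 2*1 = 2 + 2 = 4
Step 4: nu([1,2]) = F(2) - F(1) = 12 - 4 = 8


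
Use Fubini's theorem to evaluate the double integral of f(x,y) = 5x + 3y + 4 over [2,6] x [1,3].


By Fubini, integrate in x first, then y.
Step 1: Fix y, integrate over x in [2,6]:
  integral(5x + 3y + 4, x=2..6)
  = 5*(6^2 - 2^2)/2 + (3y + 4)*(6 - 2)
  = 80 + (3y + 4)*4
  = 80 + 12y + 16
  = 96 + 12y
Step 2: Integrate over y in [1,3]:
  integral(96 + 12y, y=1..3)
  = 96*2 + 12*(3^2 - 1^2)/2
  = 192 + 48
  = 240


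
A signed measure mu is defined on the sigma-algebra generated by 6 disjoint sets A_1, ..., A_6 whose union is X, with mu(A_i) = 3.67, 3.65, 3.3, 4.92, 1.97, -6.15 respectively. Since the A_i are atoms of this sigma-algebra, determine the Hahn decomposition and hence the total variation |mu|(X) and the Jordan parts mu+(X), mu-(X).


Step 1: Every measurable set is a union of atoms (the cells / points), so a Hahn decomposition is
  obtained by grouping atoms by sign: P = union of atoms with mu > 0, N = union of the remaining atoms.
  Atoms in P (indices): 1, 2, 3, 4, 5;  atoms in N (indices): 6
  Positive values: 3.67, 3.65, 3.3, 4.92, 1.97
  Negative values: -6.15
Step 2: mu+(X) = mu(P) = sum of positive atom values = 17.51
Step 3: mu-(X) = -mu(N) = sum of |negative atom values| = 6.15
Step 4: |mu|(X) = mu+(X) + mu-(X) = 17.51 + 6.15 = 23.66


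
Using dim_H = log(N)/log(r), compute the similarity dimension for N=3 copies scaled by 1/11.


For a self-similar set with N copies scaled by 1/r:
dim_H = log(N)/log(r) = log(3)/log(11)
= 1.098612/2.397895
= 0.458157


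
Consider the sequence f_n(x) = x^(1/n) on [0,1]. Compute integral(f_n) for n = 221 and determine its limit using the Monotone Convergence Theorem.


At n = 221: f_221(x) = x^(1/221).
Step 1: integral(x^(1/221), 0, 1) = [x^(1/221+1) / (1/221+1)] from 0 to 1
     = 1 / (1/221 + 1) = 1 / ((221+1)/221) = 221/(221+1)
     = 221/222 = 0.995495
Step 2: As n -> infinity, f_n(x) = x^(1/n) -> 1 for x in (0,1], and f_n is increasing in n.
By MCT, lim_n integral(f_n) = integral(lim_n f_n) = integral(1, 0, 1) = 1.
Step 3: Verify convergence: 221/222 = 0.995495 -> 1


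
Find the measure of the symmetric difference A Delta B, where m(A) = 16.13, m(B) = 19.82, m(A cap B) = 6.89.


m(A Delta B) = m(A) + m(B) - 2*m(A n B)
= 16.13 + 19.82 - 2*6.89
= 16.13 + 19.82 - 13.78
= 22.17


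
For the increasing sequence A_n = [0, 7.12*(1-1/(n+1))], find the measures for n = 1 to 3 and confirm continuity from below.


By continuity of measure from below: if A_n increases to A, then m(A_n) -> m(A).
Here A = [0, 7.12], so m(A) = 7.12
Step 1: a_1 = 7.12*(1 - 1/2) = 3.56, m(A_1) = 3.56
Step 2: a_2 = 7.12*(1 - 1/3) = 4.7467, m(A_2) = 4.7467
Step 3: a_3 = 7.12*(1 - 1/4) = 5.34, m(A_3) = 5.34
Limit: m(A_n) -> m([0,7.12]) = 7.12


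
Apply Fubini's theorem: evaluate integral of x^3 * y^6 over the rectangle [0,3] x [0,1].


By Fubini's theorem, the double integral factors as a product of single integrals:
Step 1: integral_0^3 x^3 dx = [x^4/4] from 0 to 3
     = 3^4/4 = 20.25
Step 2: integral_0^1 y^6 dy = [y^7/7] from 0 to 1
     = 1^7/7 = 0.142857
Step 3: Double integral = 20.25 * 0.142857 = 2.892857


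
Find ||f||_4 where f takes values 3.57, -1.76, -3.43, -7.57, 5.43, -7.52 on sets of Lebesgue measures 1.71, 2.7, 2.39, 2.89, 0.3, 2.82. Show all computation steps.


Step 1: Compute |f_i|^4 for each value:
  |3.57|^4 = 162.432476
  |-1.76|^4 = 9.595126
  |-3.43|^4 = 138.412872
  |-7.57|^4 = 3283.851564
  |5.43|^4 = 869.359328
  |-7.52|^4 = 3197.94774
Step 2: Multiply by measures and sum:
  162.432476 * 1.71 = 277.759534
  9.595126 * 2.7 = 25.90684
  138.412872 * 2.39 = 330.806764
  3283.851564 * 2.89 = 9490.33102
  869.359328 * 0.3 = 260.807798
  3197.94774 * 2.82 = 9018.212627
Sum = 277.759534 + 25.90684 + 330.806764 + 9490.33102 + 260.807798 + 9018.212627 = 19403.824583
Step 3: Take the p-th root:
||f||_4 = (19403.824583)^(1/4) = 11.802441


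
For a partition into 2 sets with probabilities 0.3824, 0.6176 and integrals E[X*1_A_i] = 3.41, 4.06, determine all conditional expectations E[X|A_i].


For each cell A_i: E[X|A_i] = E[X*1_A_i] / P(A_i)
Step 1: E[X|A_1] = 3.41 / 0.3824 = 8.917364
Step 2: E[X|A_2] = 4.06 / 0.6176 = 6.573834
Verification: E[X] = sum E[X*1_A_i] = 3.41 + 4.06 = 7.47


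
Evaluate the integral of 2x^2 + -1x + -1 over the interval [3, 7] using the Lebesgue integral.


The Lebesgue integral of a Riemann-integrable function agrees with the Riemann integral.
Antiderivative F(x) = (2/3)x^3 + (-1/2)x^2 + -1x
F(7) = (2/3)*7^3 + (-1/2)*7^2 + -1*7
     = (2/3)*343 + (-1/2)*49 + -1*7
     = 228.666667 + -24.5 + -7
     = 197.166667
F(3) = 10.5
Integral = F(7) - F(3) = 197.166667 - 10.5 = 186.666667


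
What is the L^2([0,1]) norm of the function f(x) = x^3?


Step 1: ||f||_2 = (integral_0^1 |x^3|^2 dx)^(1/2)
     = (integral_0^1 x^6 dx)^(1/2)
Step 2: integral_0^1 x^6 dx = [x^7/(7)] from 0 to 1 = 1^7/7
     = 1/7 = 0.142857
Step 3: ||f||_2 = (0.142857)^(1/2) = 0.377964


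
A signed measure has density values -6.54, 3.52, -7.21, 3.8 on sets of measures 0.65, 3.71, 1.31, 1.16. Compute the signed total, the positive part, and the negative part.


Step 1: Compute signed measure on each set:
  Set 1: -6.54 * 0.65 = -4.251
  Set 2: 3.52 * 3.71 = 13.0592
  Set 3: -7.21 * 1.31 = -9.4451
  Set 4: 3.8 * 1.16 = 4.408
Step 2: Total signed measure = (-4.251) + (13.0592) + (-9.4451) + (4.408)
     = 3.7711
Step 3: Positive part mu+(X) = sum of positive contributions = 17.4672
Step 4: Negative part mu-(X) = |sum of negative contributions| = 13.6961


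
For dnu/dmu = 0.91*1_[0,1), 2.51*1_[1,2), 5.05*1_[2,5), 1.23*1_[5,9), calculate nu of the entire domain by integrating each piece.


Integrate each piece of the Radon-Nikodym derivative:
Step 1: integral_0^1 0.91 dx = 0.91*(1-0) = 0.91*1 = 0.91
Step 2: integral_1^2 2.51 dx = 2.51*(2-1) = 2.51*1 = 2.51
Step 3: integral_2^5 5.05 dx = 5.05*(5-2) = 5.05*3 = 15.15
Step 4: integral_5^9 1.23 dx = 1.23*(9-5) = 1.23*4 = 4.92
Total: 0.91 + 2.51 + 15.15 + 4.92 = 23.49


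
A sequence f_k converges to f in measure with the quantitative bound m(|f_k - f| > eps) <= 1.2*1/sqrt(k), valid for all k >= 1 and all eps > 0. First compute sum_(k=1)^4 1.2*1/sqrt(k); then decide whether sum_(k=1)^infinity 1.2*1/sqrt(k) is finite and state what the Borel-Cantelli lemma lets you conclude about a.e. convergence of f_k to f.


Step 1: List the terms 1.2*1/sqrt(k) for k = 1 to 4:
  k=1: 1.2
  k=2: 0.848528
  k=3: 0.69282
  k=4: 0.6
Step 2: Partial sum = 1.2 + 0.848528 + 0.69282 + 0.6
     = 3.341348
Step 3: The full series sum_(k>=1) 1.2*1/sqrt(k) diverges (p-series with p = 1/2 <= 1; a nonzero constant multiple of a divergent series diverges).
Step 4: The (first) Borel-Cantelli lemma requires a summable sequence of measures, so it does not apply here;
        from this bound alone no conclusion about a.e. convergence can be drawn (convergence in measure still
        gives an a.e.-convergent subsequence, but not a.e. convergence of the whole sequence).
Conclusion: series diverges; Borel-Cantelli is inconclusive about a.e. convergence of f_k.


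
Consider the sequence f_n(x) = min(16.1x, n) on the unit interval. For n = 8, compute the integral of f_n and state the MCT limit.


f(x) = 16.1x on [0,1]; f_n(x) = min(16.1x, n). At n = 8:
Step 1: f(x) reaches 8 at x = 8/16.1 = 0.496894
Step 2: integral(f_8) = integral(16.1x, 0, 0.496894) + integral(8, 0.496894, 1)
       = 16.1*0.496894^2/2 + 8*(1 - 0.496894)
       = 1.987578 + 4.024845
       = 6.012422
Step 3: As n -> infinity, f_n increases to f, so by MCT integral(f_n) -> integral(f) = 16.1/2 = 8.05.
Convergence: integral(f_8) = 6.012422 -> 8.05 as n -> infinity


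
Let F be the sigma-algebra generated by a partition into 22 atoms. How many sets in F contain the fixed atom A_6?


Each element of F is a union of some subset S of the 22 atoms.
The element contains A_6 iff A_6 is in S.
So we count subsets S of {A_1,...,A_22} with A_6 in S: choose freely among the other 21 atoms.
Count = 2^(22-1) = 2^21 = 2097152.


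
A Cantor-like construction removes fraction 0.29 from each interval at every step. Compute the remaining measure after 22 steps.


Step 1: At each step, fraction remaining = 1 - 0.29 = 0.71
Step 2: After 22 steps, measure = (0.71)^22
Result = 5.341751e-04


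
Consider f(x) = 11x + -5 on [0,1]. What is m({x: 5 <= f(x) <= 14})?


f^(-1)([5, 14]) = {x : 5 <= 11x + -5 <= 14}
Solving: (5 - -5)/11 <= x <= (14 - -5)/11
= [0.909091, 1.727273]
Intersecting with [0,1]: [0.909091, 1]
Measure = 1 - 0.909091 = 0.090909


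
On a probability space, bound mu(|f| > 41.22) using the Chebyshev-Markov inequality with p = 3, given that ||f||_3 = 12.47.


Chebyshev/Markov inequality: mu(|f| > eps) <= (||f||_p / eps)^p
Step 1: ||f||_3 / eps = 12.47 / 41.22 = 0.302523
Step 2: Raise to power p = 3:
  (0.302523)^3 = 0.027687
Step 3: Therefore mu(|f| > 41.22) <= 0.027687


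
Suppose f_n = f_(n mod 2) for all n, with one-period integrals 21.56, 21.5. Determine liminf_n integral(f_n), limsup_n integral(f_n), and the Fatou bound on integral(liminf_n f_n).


The sequence (integral(f_n)) is periodic with period 2, repeating the values 21.56, 21.5 indefinitely.
Step 1: For a periodic sequence, every tail (a_m, a_(m+1), ...) contains all 2 period values infinitely often.
Step 2: Hence inf of every tail = min of the period values = min(21.56, 21.5) = 21.5.
        liminf_n integral(f_n) = sup over m of (inf of tail from m) = 21.5.
Step 3: Similarly sup of every tail = max of the period values = 21.56.
        limsup_n integral(f_n) = 21.56.
Step 4: Fatou's lemma: integral(liminf_n f_n) <= liminf_n integral(f_n) = 21.5.
        So the integral of the pointwise liminf is at most 21.5.


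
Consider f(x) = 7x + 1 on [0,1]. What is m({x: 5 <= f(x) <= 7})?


f^(-1)([5, 7]) = {x : 5 <= 7x + 1 <= 7}
Solving: (5 - 1)/7 <= x <= (7 - 1)/7
= [0.571429, 0.857143]
Intersecting with [0,1]: [0.571429, 0.857143]
Measure = 0.857143 - 0.571429 = 0.285714


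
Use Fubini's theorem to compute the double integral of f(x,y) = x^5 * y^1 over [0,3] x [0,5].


By Fubini's theorem, the double integral factors as a product of single integrals:
Step 1: integral_0^3 x^5 dx = [x^6/6] from 0 to 3
     = 3^6/6 = 121.5
Step 2: integral_0^5 y^1 dy = [y^2/2] from 0 to 5
     = 5^2/2 = 12.5
Step 3: Double integral = 121.5 * 12.5 = 1518.75


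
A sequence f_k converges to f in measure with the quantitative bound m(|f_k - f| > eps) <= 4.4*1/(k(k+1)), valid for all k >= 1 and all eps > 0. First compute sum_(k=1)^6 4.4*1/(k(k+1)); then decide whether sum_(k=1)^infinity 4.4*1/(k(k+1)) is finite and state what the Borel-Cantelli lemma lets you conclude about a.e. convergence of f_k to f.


Step 1: List the terms 4.4*1/(k(k+1)) for k = 1 to 6:
  k=1: 2.2
  k=2: 0.733333
  k=3: 0.366667
  k=4: 0.22
  k=5: 0.146667
  k=6: 0.104762
Step 2: Partial sum = 2.2 + 0.733333 + 0.366667 + 0.22 + 0.146667 + 0.104762
     = 3.771429
Step 3: The full series sum_(k>=1) 4.4*1/(k(k+1)) converges (telescoping series sum 1/(k(k+1)) = 1; a constant multiple of a convergent series converges).
Step 4: Fix eps > 0. Since sum_k m(|f_k - f| > eps) < infinity, the Borel-Cantelli lemma gives
        m(limsup_k {|f_k - f| > eps}) = 0, i.e. for a.e. x, |f_k(x) - f(x)| <= eps for all large k.
        Applying this with eps = 1/j for j = 1, 2, ... and intersecting the countably many full-measure sets,
        for a.e. x we get limsup_k |f_k(x) - f(x)| <= 1/j for every j, hence f_k -> f almost everywhere.
Conclusion: series converges; Borel-Cantelli yields f_k -> f a.e.


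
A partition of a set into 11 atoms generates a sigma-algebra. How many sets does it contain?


Each element of the sigma-algebra is a union of some subset of the 11 atoms.
The number of such subsets is 2^11 = 2048.


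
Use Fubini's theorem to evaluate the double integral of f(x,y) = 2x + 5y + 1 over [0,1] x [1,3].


By Fubini, integrate in x first, then y.
Step 1: Fix y, integrate over x in [0,1]:
  integral(2x + 5y + 1, x=0..1)
  = 2*(1^2 - 0^2)/2 + (5y + 1)*(1 - 0)
  = 1 + (5y + 1)*1
  = 1 + 5y + 1
  = 2 + 5y
Step 2: Integrate over y in [1,3]:
  integral(2 + 5y, y=1..3)
  = 2*2 + 5*(3^2 - 1^2)/2
  = 4 + 20
  = 24


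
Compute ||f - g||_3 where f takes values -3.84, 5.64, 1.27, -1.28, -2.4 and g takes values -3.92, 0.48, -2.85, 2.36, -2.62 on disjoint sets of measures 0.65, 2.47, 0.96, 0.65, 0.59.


Step 1: Compute differences f_i - g_i:
  -3.84 - -3.92 = 0.08
  5.64 - 0.48 = 5.16
  1.27 - -2.85 = 4.12
  -1.28 - 2.36 = -3.64
  -2.4 - -2.62 = 0.22
Step 2: Compute |diff|^3 * measure for each set:
  |0.08|^3 * 0.65 = 5.120000e-04 * 0.65 = 3.328000e-04
  |5.16|^3 * 2.47 = 137.388096 * 2.47 = 339.348597
  |4.12|^3 * 0.96 = 69.934528 * 0.96 = 67.137147
  |-3.64|^3 * 0.65 = 48.228544 * 0.65 = 31.348554
  |0.22|^3 * 0.59 = 0.010648 * 0.59 = 0.006282
Step 3: Sum = 437.840913
Step 4: ||f-g||_3 = (437.840913)^(1/3) = 7.593444


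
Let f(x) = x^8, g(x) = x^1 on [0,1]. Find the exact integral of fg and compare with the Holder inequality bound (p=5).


Step 1: Exact integral of f*g = integral(x^9, 0, 1) = 1/10
     = 0.1
Step 2: Holder bound with p=5, q=1.25:
  ||f||_p = (integral x^40 dx)^(1/5) = (1/41)^(1/5) = 0.475821
  ||g||_q = (integral x^1.25 dx)^(1/1.25) = (1/2.25)^(1/1.25) = 0.522702
Step 3: Holder bound = ||f||_p * ||g||_q = 0.475821 * 0.522702 = 0.248712
Verification: 0.1 <= 0.248712 (Holder holds)


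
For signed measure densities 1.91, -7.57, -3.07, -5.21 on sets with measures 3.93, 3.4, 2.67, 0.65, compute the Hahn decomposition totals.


Step 1: Compute signed measure on each set:
  Set 1: 1.91 * 3.93 = 7.5063
  Set 2: -7.57 * 3.4 = -25.738
  Set 3: -3.07 * 2.67 = -8.1969
  Set 4: -5.21 * 0.65 = -3.3865
Step 2: Total signed measure = (7.5063) + (-25.738) + (-8.1969) + (-3.3865)
     = -29.8151
Step 3: Positive part mu+(X) = sum of positive contributions = 7.5063
Step 4: Negative part mu-(X) = |sum of negative contributions| = 37.3214


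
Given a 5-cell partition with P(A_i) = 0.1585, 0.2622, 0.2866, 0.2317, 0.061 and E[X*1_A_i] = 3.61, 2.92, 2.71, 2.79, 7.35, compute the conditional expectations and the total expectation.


For each cell A_i: E[X|A_i] = E[X*1_A_i] / P(A_i)
Step 1: E[X|A_1] = 3.61 / 0.1585 = 22.776025
Step 2: E[X|A_2] = 2.92 / 0.2622 = 11.136537
Step 3: E[X|A_3] = 2.71 / 0.2866 = 9.455687
Step 4: E[X|A_4] = 2.79 / 0.2317 = 12.041433
Step 5: E[X|A_5] = 7.35 / 0.061 = 120.491803
Verification: E[X] = sum E[X*1_A_i] = 3.61 + 2.92 + 2.71 + 2.79 + 7.35 = 19.38


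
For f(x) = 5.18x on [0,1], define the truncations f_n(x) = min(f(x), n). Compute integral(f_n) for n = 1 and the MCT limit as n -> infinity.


f(x) = 5.18x on [0,1]; f_n(x) = min(5.18x, n). At n = 1:
Step 1: f(x) reaches 1 at x = 1/5.18 = 0.19305
Step 2: integral(f_1) = integral(5.18x, 0, 0.19305) + integral(1, 0.19305, 1)
       = 5.18*0.19305^2/2 + 1*(1 - 0.19305)
       = 0.096525 + 0.80695
       = 0.903475
Step 3: As n -> infinity, f_n increases to f, so by MCT integral(f_n) -> integral(f) = 5.18/2 = 2.59.
Convergence: integral(f_1) = 0.903475 -> 2.59 as n -> infinity
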